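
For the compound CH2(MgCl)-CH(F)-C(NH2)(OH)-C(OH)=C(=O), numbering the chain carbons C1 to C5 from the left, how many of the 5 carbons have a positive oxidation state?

3

Tallying each carbon's bonds:
C1: 1C, 2H, 1Mg → 0 − 2 − 1 = -3
C2: 2C, 1H, 1F → 0 − 1 + 1 = 0
C3: 2C, 1O, 1N → 0 + 1 + 1 = +2
C4: 3C, 1O → 0 + 1 = +1
C5: 2C, 2O → 0 + 2 = +2
3 carbons (C3, C4, C5) meet the condition.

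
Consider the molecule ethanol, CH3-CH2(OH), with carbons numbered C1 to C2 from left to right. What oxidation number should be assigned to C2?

Each bond to a more electronegative atom (O, N, halogen) counts +1, each bond to a less electronegative atom (H, metal, B, Si) counts −1, and each C–C bond counts 0.
C2 has one bond to H (-1), one bond to H (-1), one bond to O (+1), one bond to C (0).
Oxidation state = -1 − 1 + 1 + 0 = -1.

-1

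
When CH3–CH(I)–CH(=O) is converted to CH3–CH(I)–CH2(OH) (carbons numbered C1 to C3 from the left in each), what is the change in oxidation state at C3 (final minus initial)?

Before: C3 has 1 bond to C, 1 bond to H, 2 bonds to O → oxidation state +1.
After: C3 has 1 bond to C, 2 bonds to H, 1 bond to O → oxidation state -1.
Δ = -1 − (+1) = -2, so this is a reduction at C3.

-2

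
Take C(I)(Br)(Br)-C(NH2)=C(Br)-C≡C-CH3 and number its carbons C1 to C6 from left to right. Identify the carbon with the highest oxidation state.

C1

Assign +1 per bond to O/N/halogen, −1 per bond to H or an electropositive element, and 0 per bond to carbon. Tallying each carbon:
C1: 1C, 2Br, 1I → 0 + 2 + 1 = +3
C2: 3C, 1N → 0 + 1 = +1
C3: 3C, 1Br → 0 + 1 = +1
C4: 4C → 0 = 0
C5: 4C → 0 = 0
C6: 1C, 3H → 0 − 3 = -3
The most oxidised carbon is C1 at +3.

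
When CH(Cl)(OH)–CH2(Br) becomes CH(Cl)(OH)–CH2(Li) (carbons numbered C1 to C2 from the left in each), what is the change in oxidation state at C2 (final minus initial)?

-2

Before: C2 has 1 bond to C, 2 bonds to H, 1 bond to Br → oxidation state -1.
After: C2 has 1 bond to C, 2 bonds to H, 1 bond to Li → oxidation state -3.
Δ = -3 − (-1) = -2, so this is a reduction at C2.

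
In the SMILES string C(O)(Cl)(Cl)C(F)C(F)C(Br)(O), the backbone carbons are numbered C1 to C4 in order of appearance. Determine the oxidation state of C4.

+1

Bonds to more-electronegative neighbours contribute +1 each, bonds to H or metals contribute −1 each, and C–C bonds contribute 0.
C4 has one bond to C (0), one bond to Br (+1), one bond to O (+1), one bond to H (-1).
Oxidation state = 0 + 1 + 1 − 1 = +1.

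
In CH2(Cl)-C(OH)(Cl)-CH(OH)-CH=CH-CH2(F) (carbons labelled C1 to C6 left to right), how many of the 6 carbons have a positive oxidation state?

Tallying each carbon's bonds:
C1: 1C, 2H, 1Cl → 0 − 2 + 1 = -1
C2: 2C, 1O, 1Cl → 0 + 1 + 1 = +2
C3: 2C, 1H, 1O → 0 − 1 + 1 = 0
C4: 3C, 1H → 0 − 1 = -1
C5: 3C, 1H → 0 − 1 = -1
C6: 1C, 2H, 1F → 0 − 2 + 1 = -1
1 carbon (C2) meets the condition.

1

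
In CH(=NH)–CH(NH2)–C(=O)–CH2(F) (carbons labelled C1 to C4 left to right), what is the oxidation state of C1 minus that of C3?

C1: 1C, 1H, 2N → 0 − 1 + 2 = +1
C3: 2C, 2O → 0 + 2 = +2
Difference: +1 − (+2) = -1.

-1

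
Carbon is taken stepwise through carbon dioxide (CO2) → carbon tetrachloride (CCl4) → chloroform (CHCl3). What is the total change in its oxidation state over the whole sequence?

-2

Carbon oxidation states along the series — carbon dioxide: +4, carbon tetrachloride: +4, chloroform: +2.
Net change = +2 − (+4) = -2.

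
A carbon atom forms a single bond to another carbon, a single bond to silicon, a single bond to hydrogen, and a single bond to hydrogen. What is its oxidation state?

-3

Bonds to more-electronegative neighbours contribute +1 each, bonds to H or metals contribute −1 each, and C–C bonds contribute 0.
The carbon has one bond to C (0), one bond to H (-1), one bond to Si (-1), one bond to H (-1).
Oxidation state = 0 − 1 − 1 − 1 = -3.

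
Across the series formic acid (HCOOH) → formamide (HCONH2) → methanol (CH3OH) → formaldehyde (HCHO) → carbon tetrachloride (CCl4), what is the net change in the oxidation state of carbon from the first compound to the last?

Carbon oxidation states along the series — formic acid: +2, formamide: +2, methanol: -2, formaldehyde: 0, carbon tetrachloride: +4.
Net change = +4 − (+2) = +2.

+2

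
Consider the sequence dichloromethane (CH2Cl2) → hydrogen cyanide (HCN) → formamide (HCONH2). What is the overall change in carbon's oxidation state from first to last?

+2

Carbon oxidation states along the series — dichloromethane: 0, hydrogen cyanide: +2, formamide: +2.
Net change = +2 − (0) = +2.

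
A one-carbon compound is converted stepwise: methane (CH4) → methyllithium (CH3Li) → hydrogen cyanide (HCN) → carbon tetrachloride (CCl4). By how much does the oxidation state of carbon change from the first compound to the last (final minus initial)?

Carbon oxidation states along the series — methane: -4, methyllithium: -4, hydrogen cyanide: +2, carbon tetrachloride: +4.
Net change = +4 − (-4) = +8.

+8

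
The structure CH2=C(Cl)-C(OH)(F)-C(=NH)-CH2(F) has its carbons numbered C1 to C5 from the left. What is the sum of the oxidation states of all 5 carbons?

Count +1 for every bond to an atom more electronegative than carbon and −1 for every bond to one less electronegative; C–C bonds are 0. Tallying each carbon:
C1: 2C, 2H → 0 − 2 = -2
C2: 3C, 1Cl → 0 + 1 = +1
C3: 2C, 1O, 1F → 0 + 1 + 1 = +2
C4: 2C, 2N → 0 + 2 = +2
C5: 1C, 2H, 1F → 0 − 2 + 1 = -1
Sum = -2 + 1 + 2 + 2 − 1 = +2.

+2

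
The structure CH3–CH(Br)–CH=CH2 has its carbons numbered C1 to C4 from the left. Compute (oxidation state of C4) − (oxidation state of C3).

-1

C4: 2C, 2H → 0 − 2 = -2
C3: 3C, 1H → 0 − 1 = -1
Difference: -2 − (-1) = -1.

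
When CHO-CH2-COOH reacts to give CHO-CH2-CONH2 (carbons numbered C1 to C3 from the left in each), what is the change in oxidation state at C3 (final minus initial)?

0

Before: C3 has 1 bond to C, 3 bonds to O → oxidation state +3.
After: C3 has 1 bond to C, 2 bonds to O, 1 bond to N → oxidation state +3.
Δ = +3 − (+3) = 0, so no net redox change at C3.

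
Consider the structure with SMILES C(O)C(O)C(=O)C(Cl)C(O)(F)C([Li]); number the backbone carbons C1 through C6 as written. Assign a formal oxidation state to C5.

Count +1 for every bond to an atom more electronegative than carbon and −1 for every bond to one less electronegative; C–C bonds are 0.
C5 has one bond to C (0), one bond to C (0), one bond to O (+1), one bond to F (+1).
Oxidation state = 0 + 0 + 1 + 1 = +2.

+2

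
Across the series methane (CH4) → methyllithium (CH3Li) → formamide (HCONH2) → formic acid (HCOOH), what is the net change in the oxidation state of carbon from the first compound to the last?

+6

Carbon oxidation states along the series — methane: -4, methyllithium: -4, formamide: +2, formic acid: +2.
Net change = +2 − (-4) = +6.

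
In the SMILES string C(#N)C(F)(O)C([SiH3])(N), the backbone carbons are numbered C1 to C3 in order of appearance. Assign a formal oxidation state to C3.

-1

C3 has one bond to C (0), one bond to H (-1), one bond to Si (-1), one bond to N (+1).
Oxidation state = 0 − 1 − 1 + 1 = -1.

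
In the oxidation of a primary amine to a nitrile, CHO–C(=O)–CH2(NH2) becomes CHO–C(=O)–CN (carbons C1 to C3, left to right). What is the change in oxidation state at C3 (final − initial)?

Before: C3 has 1 bond to C, 2 bonds to H, 1 bond to N → oxidation state -1.
After: C3 has 1 bond to C, 3 bonds to N → oxidation state +3.
Δ = +3 − (-1) = +4, so this is an oxidation at C3.

+4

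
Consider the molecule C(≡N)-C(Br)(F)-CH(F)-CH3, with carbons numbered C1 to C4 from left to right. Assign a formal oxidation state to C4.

-3

Count +1 for every bond to an atom more electronegative than carbon and −1 for every bond to one less electronegative; C–C bonds are 0.
C4 has one bond to C (0), one bond to H (-1), one bond to H (-1), one bond to H (-1).
Oxidation state = 0 − 1 − 1 − 1 = -3.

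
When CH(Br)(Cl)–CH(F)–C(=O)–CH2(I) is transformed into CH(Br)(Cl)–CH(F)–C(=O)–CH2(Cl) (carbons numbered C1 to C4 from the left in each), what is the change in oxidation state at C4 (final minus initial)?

0

Before: C4 has 1 bond to C, 2 bonds to H, 1 bond to I → oxidation state -1.
After: C4 has 1 bond to C, 2 bonds to H, 1 bond to Cl → oxidation state -1.
Δ = -1 − (-1) = 0, so no net redox change at C4.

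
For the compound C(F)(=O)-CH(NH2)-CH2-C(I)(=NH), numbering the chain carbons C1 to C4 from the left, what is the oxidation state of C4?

+3

Each bond to a more electronegative atom (O, N, halogen) counts +1, each bond to a less electronegative atom (H, metal, B, Si) counts −1, and each C–C bond counts 0.
C4 has one bond to C (0), one bond to I (+1), a double bond to N (2×+1 = +2).
Oxidation state = 0 + 1 + 2 = +3.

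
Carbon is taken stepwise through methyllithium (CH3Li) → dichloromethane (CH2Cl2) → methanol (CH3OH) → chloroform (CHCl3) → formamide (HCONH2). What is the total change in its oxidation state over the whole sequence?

Carbon oxidation states along the series — methyllithium: -4, dichloromethane: 0, methanol: -2, chloroform: +2, formamide: +2.
Net change = +2 − (-4) = +6.

+6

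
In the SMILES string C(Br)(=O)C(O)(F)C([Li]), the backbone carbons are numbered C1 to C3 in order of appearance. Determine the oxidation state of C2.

+2

C2 has one bond to C (0), one bond to C (0), one bond to O (+1), one bond to F (+1).
Oxidation state = 0 + 0 + 1 + 1 = +2.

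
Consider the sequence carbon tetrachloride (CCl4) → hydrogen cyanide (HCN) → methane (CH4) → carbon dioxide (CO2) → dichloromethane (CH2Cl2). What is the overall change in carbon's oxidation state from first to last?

-4

Carbon oxidation states along the series — carbon tetrachloride: +4, hydrogen cyanide: +2, methane: -4, carbon dioxide: +4, dichloromethane: 0.
Net change = 0 − (+4) = -4.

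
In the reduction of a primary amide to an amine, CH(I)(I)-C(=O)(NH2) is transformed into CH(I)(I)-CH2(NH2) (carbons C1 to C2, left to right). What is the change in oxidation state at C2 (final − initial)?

-4

Before: C2 has 1 bond to C, 2 bonds to O, 1 bond to N → oxidation state +3.
After: C2 has 1 bond to C, 2 bonds to H, 1 bond to N → oxidation state -1.
Δ = -1 − (+3) = -4, so this is a reduction at C2.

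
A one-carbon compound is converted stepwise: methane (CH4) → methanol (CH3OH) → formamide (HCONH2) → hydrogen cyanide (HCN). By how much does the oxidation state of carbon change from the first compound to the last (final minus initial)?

+6

Carbon oxidation states along the series — methane: -4, methanol: -2, formamide: +2, hydrogen cyanide: +2.
Net change = +2 − (-4) = +6.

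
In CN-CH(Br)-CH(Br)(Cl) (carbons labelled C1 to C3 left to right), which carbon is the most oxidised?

C1

Tallying each carbon's bonds:
C1: 1C, 3N → 0 + 3 = +3
C2: 2C, 1H, 1Br → 0 − 1 + 1 = 0
C3: 1C, 1H, 1Cl, 1Br → 0 − 1 + 1 + 1 = +1
The most oxidised carbon is C1 at +3.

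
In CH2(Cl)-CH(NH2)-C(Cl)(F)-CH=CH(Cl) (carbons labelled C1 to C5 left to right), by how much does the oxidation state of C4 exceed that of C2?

-1

C4: 3C, 1H → 0 − 1 = -1
C2: 2C, 1H, 1N → 0 − 1 + 1 = 0
Difference: -1 − (0) = -1.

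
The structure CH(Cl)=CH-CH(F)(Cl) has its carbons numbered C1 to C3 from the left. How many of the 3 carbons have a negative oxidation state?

Bonds to more-electronegative neighbours contribute +1 each, bonds to H or metals contribute −1 each, and C–C bonds contribute 0. Tallying each carbon:
C1: 2C, 1H, 1Cl → 0 − 1 + 1 = 0
C2: 3C, 1H → 0 − 1 = -1
C3: 1C, 1H, 1F, 1Cl → 0 − 1 + 1 + 1 = +1
1 carbon (C2) meets the condition.

1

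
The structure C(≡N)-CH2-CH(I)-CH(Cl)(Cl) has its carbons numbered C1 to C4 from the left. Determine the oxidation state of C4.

C4 has one bond to C (0), one bond to H (-1), one bond to Cl (+1), one bond to Cl (+1).
Oxidation state = 0 − 1 + 1 + 1 = +1.

+1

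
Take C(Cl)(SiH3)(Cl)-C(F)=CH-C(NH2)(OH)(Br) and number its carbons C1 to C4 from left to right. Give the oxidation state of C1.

C1 has one bond to C (0), one bond to Cl (+1), one bond to Si (-1), one bond to Cl (+1).
Oxidation state = 0 + 1 − 1 + 1 = +1.

+1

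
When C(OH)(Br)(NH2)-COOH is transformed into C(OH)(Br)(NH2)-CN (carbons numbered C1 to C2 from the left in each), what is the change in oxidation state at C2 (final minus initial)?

0

Before: C2 has 1 bond to C, 3 bonds to O → oxidation state +3.
After: C2 has 1 bond to C, 3 bonds to N → oxidation state +3.
Δ = +3 − (+3) = 0, so no net redox change at C2.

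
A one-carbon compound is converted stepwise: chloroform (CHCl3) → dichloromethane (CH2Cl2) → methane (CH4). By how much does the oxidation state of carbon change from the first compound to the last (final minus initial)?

-6

Carbon oxidation states along the series — chloroform: +2, dichloromethane: 0, methane: -4.
Net change = -4 − (+2) = -6.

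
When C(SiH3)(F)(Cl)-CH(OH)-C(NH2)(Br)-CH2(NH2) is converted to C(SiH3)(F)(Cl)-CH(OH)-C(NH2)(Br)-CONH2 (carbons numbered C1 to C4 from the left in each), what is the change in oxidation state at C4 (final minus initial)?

+4

Before: C4 has 1 bond to C, 2 bonds to H, 1 bond to N → oxidation state -1.
After: C4 has 1 bond to C, 2 bonds to O, 1 bond to N → oxidation state +3.
Δ = +3 − (-1) = +4, so this is an oxidation at C4.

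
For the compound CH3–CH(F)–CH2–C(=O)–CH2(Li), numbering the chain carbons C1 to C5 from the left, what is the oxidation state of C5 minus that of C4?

C5: 1C, 2H, 1Li → 0 − 2 − 1 = -3
C4: 2C, 2O → 0 + 2 = +2
Difference: -3 − (+2) = -5.

-5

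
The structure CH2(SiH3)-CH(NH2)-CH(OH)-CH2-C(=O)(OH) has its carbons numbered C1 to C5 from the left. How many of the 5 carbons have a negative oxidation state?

2

Count +1 for every bond to an atom more electronegative than carbon and −1 for every bond to one less electronegative; C–C bonds are 0. Tallying each carbon:
C1: 1C, 2H, 1Si → 0 − 2 − 1 = -3
C2: 2C, 1H, 1N → 0 − 1 + 1 = 0
C3: 2C, 1H, 1O → 0 − 1 + 1 = 0
C4: 2C, 2H → 0 − 2 = -2
C5: 1C, 3O → 0 + 3 = +3
2 carbons (C1, C4) meet the condition.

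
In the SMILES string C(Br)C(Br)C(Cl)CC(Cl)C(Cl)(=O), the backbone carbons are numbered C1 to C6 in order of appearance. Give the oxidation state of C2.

0

C2 has one bond to C (0), one bond to C (0), one bond to H (-1), one bond to Br (+1).
Oxidation state = 0 + 0 − 1 + 1 = 0.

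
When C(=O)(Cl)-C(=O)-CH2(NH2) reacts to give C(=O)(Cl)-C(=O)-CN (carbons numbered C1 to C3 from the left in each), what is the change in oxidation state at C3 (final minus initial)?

+4

Before: C3 has 1 bond to C, 2 bonds to H, 1 bond to N → oxidation state -1.
After: C3 has 1 bond to C, 3 bonds to N → oxidation state +3.
Δ = +3 − (-1) = +4, so this is an oxidation at C3.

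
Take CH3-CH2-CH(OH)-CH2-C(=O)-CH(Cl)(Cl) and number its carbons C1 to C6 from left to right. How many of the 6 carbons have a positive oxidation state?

2

Count +1 for every bond to an atom more electronegative than carbon and −1 for every bond to one less electronegative; C–C bonds are 0. Tallying each carbon:
C1: 1C, 3H → 0 − 3 = -3
C2: 2C, 2H → 0 − 2 = -2
C3: 2C, 1H, 1O → 0 − 1 + 1 = 0
C4: 2C, 2H → 0 − 2 = -2
C5: 2C, 2O → 0 + 2 = +2
C6: 1C, 1H, 2Cl → 0 − 1 + 2 = +1
2 carbons (C5, C6) meet the condition.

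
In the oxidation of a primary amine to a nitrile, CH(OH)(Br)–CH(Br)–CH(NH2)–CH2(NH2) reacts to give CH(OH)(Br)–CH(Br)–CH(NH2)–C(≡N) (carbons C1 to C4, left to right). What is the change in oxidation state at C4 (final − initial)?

+4

Before: C4 has 1 bond to C, 2 bonds to H, 1 bond to N → oxidation state -1.
After: C4 has 1 bond to C, 3 bonds to N → oxidation state +3.
Δ = +3 − (-1) = +4, so this is an oxidation at C4.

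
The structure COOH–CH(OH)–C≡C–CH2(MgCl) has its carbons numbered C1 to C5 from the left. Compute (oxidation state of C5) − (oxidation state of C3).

-3

C5: 1C, 2H, 1Mg → 0 − 2 − 1 = -3
C3: 4C → 0 = 0
Difference: -3 − (0) = -3.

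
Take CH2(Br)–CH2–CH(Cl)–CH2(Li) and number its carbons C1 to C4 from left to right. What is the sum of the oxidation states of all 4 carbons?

Tallying each carbon's bonds:
C1: 1C, 2H, 1Br → 0 − 2 + 1 = -1
C2: 2C, 2H → 0 − 2 = -2
C3: 2C, 1H, 1Cl → 0 − 1 + 1 = 0
C4: 1C, 2H, 1Li → 0 − 2 − 1 = -3
Sum = -1 − 2 + 0 − 3 = -6.

-6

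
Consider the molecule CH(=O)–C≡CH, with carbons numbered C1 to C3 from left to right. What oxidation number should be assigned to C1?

C1 has one bond to C (0), a double bond to O (2×+1 = +2), one bond to H (-1).
Oxidation state = 0 + 2 − 1 = +1.

+1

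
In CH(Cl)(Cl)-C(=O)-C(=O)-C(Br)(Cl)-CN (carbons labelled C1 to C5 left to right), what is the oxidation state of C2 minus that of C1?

+1

C2: 2C, 2O → 0 + 2 = +2
C1: 1C, 1H, 2Cl → 0 − 1 + 2 = +1
Difference: +2 − (+1) = +1.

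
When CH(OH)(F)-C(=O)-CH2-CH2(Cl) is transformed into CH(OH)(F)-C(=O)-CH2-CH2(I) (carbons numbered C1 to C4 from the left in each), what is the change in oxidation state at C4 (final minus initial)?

Before: C4 has 1 bond to C, 2 bonds to H, 1 bond to Cl → oxidation state -1.
After: C4 has 1 bond to C, 2 bonds to H, 1 bond to I → oxidation state -1.
Δ = -1 − (-1) = 0, so no net redox change at C4.

0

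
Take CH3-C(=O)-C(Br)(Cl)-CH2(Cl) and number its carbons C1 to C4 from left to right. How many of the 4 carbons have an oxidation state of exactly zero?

Count +1 for every bond to an atom more electronegative than carbon and −1 for every bond to one less electronegative; C–C bonds are 0. Tallying each carbon:
C1: 1C, 3H → 0 − 3 = -3
C2: 2C, 2O → 0 + 2 = +2
C3: 2C, 1Cl, 1Br → 0 + 1 + 1 = +2
C4: 1C, 2H, 1Cl → 0 − 2 + 1 = -1
0 carbons meet the condition.

0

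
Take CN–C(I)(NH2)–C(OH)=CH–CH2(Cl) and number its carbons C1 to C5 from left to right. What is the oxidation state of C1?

+3

C1 has one bond to C (0), a triple bond to N (3×+1 = +3).
Oxidation state = 0 + 3 = +3.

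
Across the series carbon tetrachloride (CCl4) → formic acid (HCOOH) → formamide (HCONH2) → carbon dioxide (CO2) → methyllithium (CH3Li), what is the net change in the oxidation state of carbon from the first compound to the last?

Carbon oxidation states along the series — carbon tetrachloride: +4, formic acid: +2, formamide: +2, carbon dioxide: +4, methyllithium: -4.
Net change = -4 − (+4) = -8.

-8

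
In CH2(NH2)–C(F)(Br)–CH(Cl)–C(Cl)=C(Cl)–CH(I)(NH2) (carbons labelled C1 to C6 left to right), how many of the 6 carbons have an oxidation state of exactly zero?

Bonds to more-electronegative neighbours contribute +1 each, bonds to H or metals contribute −1 each, and C–C bonds contribute 0. Tallying each carbon:
C1: 1C, 2H, 1N → 0 − 2 + 1 = -1
C2: 2C, 1F, 1Br → 0 + 1 + 1 = +2
C3: 2C, 1H, 1Cl → 0 − 1 + 1 = 0
C4: 3C, 1Cl → 0 + 1 = +1
C5: 3C, 1Cl → 0 + 1 = +1
C6: 1C, 1H, 1N, 1I → 0 − 1 + 1 + 1 = +1
1 carbon (C3) meets the condition.

1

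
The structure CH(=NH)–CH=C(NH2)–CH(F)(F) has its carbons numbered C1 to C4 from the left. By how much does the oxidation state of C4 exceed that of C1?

0

C4: 1C, 1H, 2F → 0 − 1 + 2 = +1
C1: 1C, 1H, 2N → 0 − 1 + 2 = +1
Difference: +1 − (+1) = 0.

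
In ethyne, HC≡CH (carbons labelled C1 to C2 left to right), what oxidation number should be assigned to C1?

Assign +1 per bond to O/N/halogen, −1 per bond to H or an electropositive element, and 0 per bond to carbon.
C1 has one bond to H (-1), a triple bond to C (3×0 = 0).
Oxidation state = -1 + 0 = -1.

-1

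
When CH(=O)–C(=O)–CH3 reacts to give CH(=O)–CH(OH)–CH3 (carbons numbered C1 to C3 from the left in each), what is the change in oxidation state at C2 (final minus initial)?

-2

Before: C2 has 2 bonds to C, 2 bonds to O → oxidation state +2.
After: C2 has 2 bonds to C, 1 bond to H, 1 bond to O → oxidation state 0.
Δ = 0 − (+2) = -2, so this is a reduction at C2.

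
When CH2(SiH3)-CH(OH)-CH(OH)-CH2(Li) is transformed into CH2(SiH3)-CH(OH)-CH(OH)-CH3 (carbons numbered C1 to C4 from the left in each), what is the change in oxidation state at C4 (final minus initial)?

Before: C4 has 1 bond to C, 2 bonds to H, 1 bond to Li → oxidation state -3.
After: C4 has 1 bond to C, 3 bonds to H → oxidation state -3.
Δ = -3 − (-3) = 0, so no net redox change at C4.

0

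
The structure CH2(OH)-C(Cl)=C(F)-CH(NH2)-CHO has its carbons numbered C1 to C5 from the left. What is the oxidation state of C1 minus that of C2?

-2

C1: 1C, 2H, 1O → 0 − 2 + 1 = -1
C2: 3C, 1Cl → 0 + 1 = +1
Difference: -1 − (+1) = -2.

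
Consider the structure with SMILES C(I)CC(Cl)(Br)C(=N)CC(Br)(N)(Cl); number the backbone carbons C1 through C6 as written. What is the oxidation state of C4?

C4 has one bond to C (0), one bond to C (0), a double bond to N (2×+1 = +2).
Oxidation state = 0 + 0 + 2 = +2.

+2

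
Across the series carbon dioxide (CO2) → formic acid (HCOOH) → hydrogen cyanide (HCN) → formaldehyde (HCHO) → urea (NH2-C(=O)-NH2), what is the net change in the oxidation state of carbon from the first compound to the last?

0

Carbon oxidation states along the series — carbon dioxide: +4, formic acid: +2, hydrogen cyanide: +2, formaldehyde: 0, urea: +4.
Net change = +4 − (+4) = 0.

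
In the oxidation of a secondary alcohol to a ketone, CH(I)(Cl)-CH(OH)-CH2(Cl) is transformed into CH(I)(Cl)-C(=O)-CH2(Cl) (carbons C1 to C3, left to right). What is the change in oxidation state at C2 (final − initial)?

Before: C2 has 2 bonds to C, 1 bond to H, 1 bond to O → oxidation state 0.
After: C2 has 2 bonds to C, 2 bonds to O → oxidation state +2.
Δ = +2 − (0) = +2, so this is an oxidation at C2.

+2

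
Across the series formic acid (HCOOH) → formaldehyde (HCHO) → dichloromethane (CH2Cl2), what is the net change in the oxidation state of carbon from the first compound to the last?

-2

Carbon oxidation states along the series — formic acid: +2, formaldehyde: 0, dichloromethane: 0.
Net change = 0 − (+2) = -2.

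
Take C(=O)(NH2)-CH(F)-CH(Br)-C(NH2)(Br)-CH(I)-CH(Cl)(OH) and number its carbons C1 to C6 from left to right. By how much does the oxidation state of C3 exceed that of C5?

C3: 2C, 1H, 1Br → 0 − 1 + 1 = 0
C5: 2C, 1H, 1I → 0 − 1 + 1 = 0
Difference: 0 − (0) = 0.

0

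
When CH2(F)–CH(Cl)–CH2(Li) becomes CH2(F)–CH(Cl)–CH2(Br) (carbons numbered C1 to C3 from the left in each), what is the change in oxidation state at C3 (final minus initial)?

+2

Before: C3 has 1 bond to C, 2 bonds to H, 1 bond to Li → oxidation state -3.
After: C3 has 1 bond to C, 2 bonds to H, 1 bond to Br → oxidation state -1.
Δ = -1 − (-3) = +2, so this is an oxidation at C3.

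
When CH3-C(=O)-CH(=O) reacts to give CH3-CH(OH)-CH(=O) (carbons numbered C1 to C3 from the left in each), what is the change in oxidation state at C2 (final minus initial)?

-2

Before: C2 has 2 bonds to C, 2 bonds to O → oxidation state +2.
After: C2 has 2 bonds to C, 1 bond to H, 1 bond to O → oxidation state 0.
Δ = 0 − (+2) = -2, so this is a reduction at C2.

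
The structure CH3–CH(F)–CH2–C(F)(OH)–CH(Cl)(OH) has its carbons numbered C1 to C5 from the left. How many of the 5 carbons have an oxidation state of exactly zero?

1

Assign +1 per bond to O/N/halogen, −1 per bond to H or an electropositive element, and 0 per bond to carbon. Tallying each carbon:
C1: 1C, 3H → 0 − 3 = -3
C2: 2C, 1H, 1F → 0 − 1 + 1 = 0
C3: 2C, 2H → 0 − 2 = -2
C4: 2C, 1O, 1F → 0 + 1 + 1 = +2
C5: 1C, 1H, 1O, 1Cl → 0 − 1 + 1 + 1 = +1
1 carbon (C2) meets the condition.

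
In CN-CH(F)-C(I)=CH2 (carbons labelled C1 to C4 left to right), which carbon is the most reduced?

Assign +1 per bond to O/N/halogen, −1 per bond to H or an electropositive element, and 0 per bond to carbon. Tallying each carbon:
C1: 1C, 3N → 0 + 3 = +3
C2: 2C, 1H, 1F → 0 − 1 + 1 = 0
C3: 3C, 1I → 0 + 1 = +1
C4: 2C, 2H → 0 − 2 = -2
The most reduced carbon is C4 at -2.

C4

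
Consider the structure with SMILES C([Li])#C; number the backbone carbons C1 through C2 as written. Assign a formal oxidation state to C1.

-1

C1 has a triple bond to C (3×0 = 0), one bond to Li (-1).
Oxidation state = 0 − 1 = -1.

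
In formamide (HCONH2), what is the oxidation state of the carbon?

Count +1 for every bond to an atom more electronegative than carbon and −1 for every bond to one less electronegative; C–C bonds are 0.
The carbon has one bond to H (-1), a double bond to O (2×+1 = +2), one bond to N (+1).
Oxidation state = -1 + 2 + 1 = +2.

+2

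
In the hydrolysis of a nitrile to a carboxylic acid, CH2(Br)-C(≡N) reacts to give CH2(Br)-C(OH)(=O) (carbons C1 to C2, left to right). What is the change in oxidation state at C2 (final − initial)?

0

Before: C2 has 1 bond to C, 3 bonds to N → oxidation state +3.
After: C2 has 1 bond to C, 3 bonds to O → oxidation state +3.
Δ = +3 − (+3) = 0, so no net redox change at C2.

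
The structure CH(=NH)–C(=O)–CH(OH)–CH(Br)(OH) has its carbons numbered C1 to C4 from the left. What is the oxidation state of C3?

C3 has one bond to C (0), one bond to C (0), one bond to H (-1), one bond to O (+1).
Oxidation state = 0 + 0 − 1 + 1 = 0.

0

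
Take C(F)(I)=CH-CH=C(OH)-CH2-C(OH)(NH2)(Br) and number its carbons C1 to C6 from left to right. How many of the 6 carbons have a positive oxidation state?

Tallying each carbon's bonds:
C1: 2C, 1F, 1I → 0 + 1 + 1 = +2
C2: 3C, 1H → 0 − 1 = -1
C3: 3C, 1H → 0 − 1 = -1
C4: 3C, 1O → 0 + 1 = +1
C5: 2C, 2H → 0 − 2 = -2
C6: 1C, 1O, 1N, 1Br → 0 + 1 + 1 + 1 = +3
3 carbons (C1, C4, C6) meet the condition.

3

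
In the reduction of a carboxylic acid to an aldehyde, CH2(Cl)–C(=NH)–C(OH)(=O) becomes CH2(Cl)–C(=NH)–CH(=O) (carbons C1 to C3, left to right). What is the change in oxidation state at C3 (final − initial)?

-2

Before: C3 has 1 bond to C, 3 bonds to O → oxidation state +3.
After: C3 has 1 bond to C, 1 bond to H, 2 bonds to O → oxidation state +1.
Δ = +1 − (+3) = -2, so this is a reduction at C3.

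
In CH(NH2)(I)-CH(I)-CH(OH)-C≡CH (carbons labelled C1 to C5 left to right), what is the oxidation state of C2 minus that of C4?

C2: 2C, 1H, 1I → 0 − 1 + 1 = 0
C4: 4C → 0 = 0
Difference: 0 − (0) = 0.

0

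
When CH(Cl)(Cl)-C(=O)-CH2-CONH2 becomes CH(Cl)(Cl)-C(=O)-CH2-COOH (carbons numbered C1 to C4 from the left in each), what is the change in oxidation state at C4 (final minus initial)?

Before: C4 has 1 bond to C, 2 bonds to O, 1 bond to N → oxidation state +3.
After: C4 has 1 bond to C, 3 bonds to O → oxidation state +3.
Δ = +3 − (+3) = 0, so no net redox change at C4.

0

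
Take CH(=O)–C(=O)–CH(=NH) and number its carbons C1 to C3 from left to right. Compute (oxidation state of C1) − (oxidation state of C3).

C1: 1C, 1H, 2O → 0 − 1 + 2 = +1
C3: 1C, 1H, 2N → 0 − 1 + 2 = +1
Difference: +1 − (+1) = 0.

0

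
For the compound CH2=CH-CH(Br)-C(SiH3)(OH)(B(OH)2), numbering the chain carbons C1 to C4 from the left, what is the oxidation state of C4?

C4 has one bond to C (0), one bond to Si (-1), one bond to O (+1), one bond to B (-1).
Oxidation state = 0 − 1 + 1 − 1 = -1.

-1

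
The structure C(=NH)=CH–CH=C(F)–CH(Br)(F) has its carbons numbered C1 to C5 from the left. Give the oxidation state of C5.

Assign +1 per bond to O/N/halogen, −1 per bond to H or an electropositive element, and 0 per bond to carbon.
C5 has one bond to C (0), one bond to Br (+1), one bond to H (-1), one bond to F (+1).
Oxidation state = 0 + 1 − 1 + 1 = +1.

+1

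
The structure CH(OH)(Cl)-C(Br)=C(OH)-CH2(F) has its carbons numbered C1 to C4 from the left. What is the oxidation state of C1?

C1 has one bond to C (0), one bond to O (+1), one bond to H (-1), one bond to Cl (+1).
Oxidation state = 0 + 1 − 1 + 1 = +1.

+1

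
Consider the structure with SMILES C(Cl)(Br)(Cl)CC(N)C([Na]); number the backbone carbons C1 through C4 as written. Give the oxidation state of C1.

C1 has one bond to C (0), one bond to Cl (+1), one bond to Br (+1), one bond to Cl (+1).
Oxidation state = 0 + 1 + 1 + 1 = +3.

+3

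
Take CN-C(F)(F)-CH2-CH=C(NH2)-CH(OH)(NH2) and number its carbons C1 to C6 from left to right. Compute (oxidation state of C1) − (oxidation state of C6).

C1: 1C, 3N → 0 + 3 = +3
C6: 1C, 1H, 1O, 1N → 0 − 1 + 1 + 1 = +1
Difference: +3 − (+1) = +2.

+2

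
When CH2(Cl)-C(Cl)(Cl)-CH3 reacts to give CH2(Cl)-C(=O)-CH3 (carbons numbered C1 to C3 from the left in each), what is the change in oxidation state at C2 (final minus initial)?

0

Before: C2 has 2 bonds to C, 2 bonds to Cl → oxidation state +2.
After: C2 has 2 bonds to C, 2 bonds to O → oxidation state +2.
Δ = +2 − (+2) = 0, so no net redox change at C2.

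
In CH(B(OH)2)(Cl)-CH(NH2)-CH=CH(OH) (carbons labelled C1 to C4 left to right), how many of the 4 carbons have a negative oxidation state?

2

Tallying each carbon's bonds:
C1: 1C, 1H, 1Cl, 1B → 0 − 1 + 1 − 1 = -1
C2: 2C, 1H, 1N → 0 − 1 + 1 = 0
C3: 3C, 1H → 0 − 1 = -1
C4: 2C, 1H, 1O → 0 − 1 + 1 = 0
2 carbons (C1, C3) meet the condition.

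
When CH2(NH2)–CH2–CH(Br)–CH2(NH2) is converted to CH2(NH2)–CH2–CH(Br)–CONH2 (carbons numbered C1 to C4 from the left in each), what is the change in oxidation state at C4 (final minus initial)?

+4

Before: C4 has 1 bond to C, 2 bonds to H, 1 bond to N → oxidation state -1.
After: C4 has 1 bond to C, 2 bonds to O, 1 bond to N → oxidation state +3.
Δ = +3 − (-1) = +4, so this is an oxidation at C4.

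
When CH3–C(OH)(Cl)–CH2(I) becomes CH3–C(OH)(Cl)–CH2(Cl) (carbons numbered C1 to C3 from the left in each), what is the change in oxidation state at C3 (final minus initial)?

Before: C3 has 1 bond to C, 2 bonds to H, 1 bond to I → oxidation state -1.
After: C3 has 1 bond to C, 2 bonds to H, 1 bond to Cl → oxidation state -1.
Δ = -1 − (-1) = 0, so no net redox change at C3.

0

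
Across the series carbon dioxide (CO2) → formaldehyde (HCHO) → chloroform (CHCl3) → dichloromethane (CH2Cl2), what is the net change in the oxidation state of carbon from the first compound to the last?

Carbon oxidation states along the series — carbon dioxide: +4, formaldehyde: 0, chloroform: +2, dichloromethane: 0.
Net change = 0 − (+4) = -4.

-4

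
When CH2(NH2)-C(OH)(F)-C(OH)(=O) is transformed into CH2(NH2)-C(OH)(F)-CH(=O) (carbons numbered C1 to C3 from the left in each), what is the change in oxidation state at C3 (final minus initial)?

Before: C3 has 1 bond to C, 3 bonds to O → oxidation state +3.
After: C3 has 1 bond to C, 1 bond to H, 2 bonds to O → oxidation state +1.
Δ = +1 − (+3) = -2, so this is a reduction at C3.

-2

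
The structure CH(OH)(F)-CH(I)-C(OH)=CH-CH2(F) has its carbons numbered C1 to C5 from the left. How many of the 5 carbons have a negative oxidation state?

2

Tallying each carbon's bonds:
C1: 1C, 1H, 1O, 1F → 0 − 1 + 1 + 1 = +1
C2: 2C, 1H, 1I → 0 − 1 + 1 = 0
C3: 3C, 1O → 0 + 1 = +1
C4: 3C, 1H → 0 − 1 = -1
C5: 1C, 2H, 1F → 0 − 2 + 1 = -1
2 carbons (C4, C5) meet the condition.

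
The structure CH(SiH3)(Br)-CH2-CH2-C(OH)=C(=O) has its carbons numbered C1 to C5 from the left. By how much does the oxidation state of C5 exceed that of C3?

+4

C5: 2C, 2O → 0 + 2 = +2
C3: 2C, 2H → 0 − 2 = -2
Difference: +2 − (-2) = +4.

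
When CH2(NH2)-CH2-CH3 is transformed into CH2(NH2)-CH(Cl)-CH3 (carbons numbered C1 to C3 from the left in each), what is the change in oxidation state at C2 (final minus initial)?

Before: C2 has 2 bonds to C, 2 bonds to H → oxidation state -2.
After: C2 has 2 bonds to C, 1 bond to H, 1 bond to Cl → oxidation state 0.
Δ = 0 − (-2) = +2, so this is an oxidation at C2.

+2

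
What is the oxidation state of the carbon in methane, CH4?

The carbon has one bond to H (-1), one bond to H (-1), one bond to H (-1), one bond to H (-1).
Oxidation state = -1 − 1 − 1 − 1 = -4.

-4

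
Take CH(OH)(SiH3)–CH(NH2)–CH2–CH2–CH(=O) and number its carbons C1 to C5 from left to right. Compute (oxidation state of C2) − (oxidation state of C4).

+2

C2: 2C, 1H, 1N → 0 − 1 + 1 = 0
C4: 2C, 2H → 0 − 2 = -2
Difference: 0 − (-2) = +2.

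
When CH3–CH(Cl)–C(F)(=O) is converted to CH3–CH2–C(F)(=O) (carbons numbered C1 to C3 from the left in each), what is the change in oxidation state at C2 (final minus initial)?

-2

Before: C2 has 2 bonds to C, 1 bond to H, 1 bond to Cl → oxidation state 0.
After: C2 has 2 bonds to C, 2 bonds to H → oxidation state -2.
Δ = -2 − (0) = -2, so this is a reduction at C2.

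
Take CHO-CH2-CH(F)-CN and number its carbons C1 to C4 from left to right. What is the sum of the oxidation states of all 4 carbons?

+2

Each bond to a more electronegative atom (O, N, halogen) counts +1, each bond to a less electronegative atom (H, metal, B, Si) counts −1, and each C–C bond counts 0. Tallying each carbon:
C1: 1C, 1H, 2O → 0 − 1 + 2 = +1
C2: 2C, 2H → 0 − 2 = -2
C3: 2C, 1H, 1F → 0 − 1 + 1 = 0
C4: 1C, 3N → 0 + 3 = +3
Sum = +1 − 2 + 0 + 3 = +2.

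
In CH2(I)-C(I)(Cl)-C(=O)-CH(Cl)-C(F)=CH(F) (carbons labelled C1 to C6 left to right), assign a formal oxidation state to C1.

-1

C1 has one bond to C (0), one bond to I (+1), one bond to H (-1), one bond to H (-1).
Oxidation state = 0 + 1 − 1 − 1 = -1.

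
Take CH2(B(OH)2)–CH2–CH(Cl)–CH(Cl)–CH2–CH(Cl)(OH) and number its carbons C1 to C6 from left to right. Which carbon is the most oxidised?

Each bond to a more electronegative atom (O, N, halogen) counts +1, each bond to a less electronegative atom (H, metal, B, Si) counts −1, and each C–C bond counts 0. Tallying each carbon:
C1: 1C, 2H, 1B → 0 − 2 − 1 = -3
C2: 2C, 2H → 0 − 2 = -2
C3: 2C, 1H, 1Cl → 0 − 1 + 1 = 0
C4: 2C, 1H, 1Cl → 0 − 1 + 1 = 0
C5: 2C, 2H → 0 − 2 = -2
C6: 1C, 1H, 1O, 1Cl → 0 − 1 + 1 + 1 = +1
The most oxidised carbon is C6 at +1.

C6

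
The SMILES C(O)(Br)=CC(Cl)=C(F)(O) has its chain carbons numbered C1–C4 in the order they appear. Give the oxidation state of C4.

+2

Count +1 for every bond to an atom more electronegative than carbon and −1 for every bond to one less electronegative; C–C bonds are 0.
C4 has a double bond to C (2×0 = 0), one bond to F (+1), one bond to O (+1).
Oxidation state = 0 + 1 + 1 = +2.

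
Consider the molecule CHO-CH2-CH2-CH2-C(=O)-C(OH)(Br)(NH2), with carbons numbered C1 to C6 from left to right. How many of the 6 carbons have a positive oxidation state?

3

Tallying each carbon's bonds:
C1: 1C, 1H, 2O → 0 − 1 + 2 = +1
C2: 2C, 2H → 0 − 2 = -2
C3: 2C, 2H → 0 − 2 = -2
C4: 2C, 2H → 0 − 2 = -2
C5: 2C, 2O → 0 + 2 = +2
C6: 1C, 1O, 1N, 1Br → 0 + 1 + 1 + 1 = +3
3 carbons (C1, C5, C6) meet the condition.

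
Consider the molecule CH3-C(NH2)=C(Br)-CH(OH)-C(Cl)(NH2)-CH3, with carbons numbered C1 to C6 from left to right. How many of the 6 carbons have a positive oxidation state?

3

Tallying each carbon's bonds:
C1: 1C, 3H → 0 − 3 = -3
C2: 3C, 1N → 0 + 1 = +1
C3: 3C, 1Br → 0 + 1 = +1
C4: 2C, 1H, 1O → 0 − 1 + 1 = 0
C5: 2C, 1N, 1Cl → 0 + 1 + 1 = +2
C6: 1C, 3H → 0 − 3 = -3
3 carbons (C2, C3, C5) meet the condition.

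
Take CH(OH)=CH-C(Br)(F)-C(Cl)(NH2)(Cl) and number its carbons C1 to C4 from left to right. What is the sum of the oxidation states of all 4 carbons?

+4

Tallying each carbon's bonds:
C1: 2C, 1H, 1O → 0 − 1 + 1 = 0
C2: 3C, 1H → 0 − 1 = -1
C3: 2C, 1F, 1Br → 0 + 1 + 1 = +2
C4: 1C, 1N, 2Cl → 0 + 1 + 2 = +3
Sum = 0 − 1 + 2 + 3 = +4.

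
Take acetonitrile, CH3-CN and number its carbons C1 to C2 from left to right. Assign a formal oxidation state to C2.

+3

Each bond to a more electronegative atom (O, N, halogen) counts +1, each bond to a less electronegative atom (H, metal, B, Si) counts −1, and each C–C bond counts 0.
C2 has a triple bond to N (3×+1 = +3), one bond to C (0).
Oxidation state = +3 + 0 = +3.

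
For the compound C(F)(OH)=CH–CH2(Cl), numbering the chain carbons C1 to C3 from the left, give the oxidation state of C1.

+2

Bonds to more-electronegative neighbours contribute +1 each, bonds to H or metals contribute −1 each, and C–C bonds contribute 0.
C1 has a double bond to C (2×0 = 0), one bond to F (+1), one bond to O (+1).
Oxidation state = 0 + 1 + 1 = +2.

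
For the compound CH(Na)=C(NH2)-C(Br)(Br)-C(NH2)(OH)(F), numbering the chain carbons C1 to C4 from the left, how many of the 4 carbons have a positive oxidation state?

3

Tallying each carbon's bonds:
C1: 2C, 1H, 1Na → 0 − 1 − 1 = -2
C2: 3C, 1N → 0 + 1 = +1
C3: 2C, 2Br → 0 + 2 = +2
C4: 1C, 1O, 1N, 1F → 0 + 1 + 1 + 1 = +3
3 carbons (C2, C3, C4) meet the condition.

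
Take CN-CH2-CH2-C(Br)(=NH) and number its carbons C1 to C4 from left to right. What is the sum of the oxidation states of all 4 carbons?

+2

Tallying each carbon's bonds:
C1: 1C, 3N → 0 + 3 = +3
C2: 2C, 2H → 0 − 2 = -2
C3: 2C, 2H → 0 − 2 = -2
C4: 1C, 2N, 1Br → 0 + 2 + 1 = +3
Sum = +3 − 2 − 2 + 3 = +2.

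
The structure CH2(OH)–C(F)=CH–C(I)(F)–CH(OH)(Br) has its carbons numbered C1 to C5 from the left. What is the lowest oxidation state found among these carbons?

Tallying each carbon's bonds:
C1: 1C, 2H, 1O → 0 − 2 + 1 = -1
C2: 3C, 1F → 0 + 1 = +1
C3: 3C, 1H → 0 − 1 = -1
C4: 2C, 1F, 1I → 0 + 1 + 1 = +2
C5: 1C, 1H, 1O, 1Br → 0 − 1 + 1 + 1 = +1
The lowest value is -1.

-1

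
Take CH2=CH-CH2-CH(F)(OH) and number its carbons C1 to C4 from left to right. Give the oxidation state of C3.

-2

C3 has one bond to C (0), one bond to C (0), one bond to H (-1), one bond to H (-1).
Oxidation state = 0 + 0 − 1 − 1 = -2.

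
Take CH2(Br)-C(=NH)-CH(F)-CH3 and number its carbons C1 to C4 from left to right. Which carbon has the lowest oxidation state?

C4

Tallying each carbon's bonds:
C1: 1C, 2H, 1Br → 0 − 2 + 1 = -1
C2: 2C, 2N → 0 + 2 = +2
C3: 2C, 1H, 1F → 0 − 1 + 1 = 0
C4: 1C, 3H → 0 − 3 = -3
The most reduced carbon is C4 at -3.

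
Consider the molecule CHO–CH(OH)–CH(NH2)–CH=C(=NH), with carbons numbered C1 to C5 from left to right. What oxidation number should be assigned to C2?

Count +1 for every bond to an atom more electronegative than carbon and −1 for every bond to one less electronegative; C–C bonds are 0.
C2 has one bond to C (0), one bond to C (0), one bond to O (+1), one bond to H (-1).
Oxidation state = 0 + 0 + 1 − 1 = 0.

0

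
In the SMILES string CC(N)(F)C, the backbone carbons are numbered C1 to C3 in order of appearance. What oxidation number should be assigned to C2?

Assign +1 per bond to O/N/halogen, −1 per bond to H or an electropositive element, and 0 per bond to carbon.
C2 has one bond to C (0), one bond to C (0), one bond to N (+1), one bond to F (+1).
Oxidation state = 0 + 0 + 1 + 1 = +2.

+2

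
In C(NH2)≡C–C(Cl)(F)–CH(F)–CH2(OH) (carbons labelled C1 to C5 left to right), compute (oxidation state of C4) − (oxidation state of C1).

C4: 2C, 1H, 1F → 0 − 1 + 1 = 0
C1: 3C, 1N → 0 + 1 = +1
Difference: 0 − (+1) = -1.

-1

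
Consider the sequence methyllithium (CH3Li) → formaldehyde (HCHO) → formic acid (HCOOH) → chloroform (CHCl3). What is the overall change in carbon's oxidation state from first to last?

+6

Carbon oxidation states along the series — methyllithium: -4, formaldehyde: 0, formic acid: +2, chloroform: +2.
Net change = +2 − (-4) = +6.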